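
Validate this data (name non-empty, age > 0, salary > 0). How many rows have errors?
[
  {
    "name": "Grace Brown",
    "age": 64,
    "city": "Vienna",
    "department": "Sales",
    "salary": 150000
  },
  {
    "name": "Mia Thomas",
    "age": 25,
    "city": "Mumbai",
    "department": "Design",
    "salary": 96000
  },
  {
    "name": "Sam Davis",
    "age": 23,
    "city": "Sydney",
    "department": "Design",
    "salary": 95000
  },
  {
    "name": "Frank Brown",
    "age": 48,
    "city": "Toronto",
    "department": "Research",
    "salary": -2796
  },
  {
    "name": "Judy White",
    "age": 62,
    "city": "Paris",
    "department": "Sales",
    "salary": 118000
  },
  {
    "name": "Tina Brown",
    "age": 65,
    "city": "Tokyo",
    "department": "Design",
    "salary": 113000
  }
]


Validating 6 records:
Rules: name non-empty, age > 0, salary > 0

  Row 1 (Grace Brown): OK
  Row 2 (Mia Thomas): OK
  Row 3 (Sam Davis): OK
  Row 4 (Frank Brown): negative salary: -2796
  Row 5 (Judy White): OK
  Row 6 (Tina Brown): OK

Total errors: 1

1 errors


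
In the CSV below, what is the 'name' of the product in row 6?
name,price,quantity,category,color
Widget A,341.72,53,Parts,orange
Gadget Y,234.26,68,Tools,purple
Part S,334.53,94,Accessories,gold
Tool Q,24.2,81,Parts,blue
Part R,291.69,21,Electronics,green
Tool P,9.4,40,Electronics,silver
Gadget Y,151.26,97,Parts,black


Query: Row 6 ('Tool P'), column 'name'
Value: Tool P

Tool P


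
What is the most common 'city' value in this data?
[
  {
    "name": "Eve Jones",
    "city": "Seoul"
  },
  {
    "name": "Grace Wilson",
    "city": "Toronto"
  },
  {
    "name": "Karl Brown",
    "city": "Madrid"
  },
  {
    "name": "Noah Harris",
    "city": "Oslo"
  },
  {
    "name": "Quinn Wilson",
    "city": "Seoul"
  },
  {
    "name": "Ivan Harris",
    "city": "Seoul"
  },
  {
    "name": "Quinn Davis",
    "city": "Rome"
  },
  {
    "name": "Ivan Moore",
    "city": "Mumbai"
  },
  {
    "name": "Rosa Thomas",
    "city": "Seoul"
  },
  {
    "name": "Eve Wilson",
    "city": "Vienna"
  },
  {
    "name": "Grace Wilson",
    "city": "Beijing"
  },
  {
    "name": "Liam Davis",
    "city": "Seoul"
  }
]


Counting 'city' values across 12 records:

  Seoul: 5 #####
  Toronto: 1 #
  Madrid: 1 #
  Oslo: 1 #
  Rome: 1 #
  Mumbai: 1 #
  Vienna: 1 #
  Beijing: 1 #

Most common: Seoul (5 times)

Seoul (5 times)


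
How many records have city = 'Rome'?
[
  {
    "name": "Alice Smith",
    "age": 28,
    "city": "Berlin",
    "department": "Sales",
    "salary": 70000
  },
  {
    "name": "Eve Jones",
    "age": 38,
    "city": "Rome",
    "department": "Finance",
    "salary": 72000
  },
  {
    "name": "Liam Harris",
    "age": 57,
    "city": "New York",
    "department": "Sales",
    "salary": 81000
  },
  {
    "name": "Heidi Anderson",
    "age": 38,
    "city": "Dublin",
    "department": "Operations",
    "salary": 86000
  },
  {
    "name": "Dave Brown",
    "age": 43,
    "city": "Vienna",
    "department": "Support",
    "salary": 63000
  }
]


Data: 5 records
Condition: city = 'Rome'

Checking each record:
  Alice Smith: Berlin
  Eve Jones: Rome MATCH
  Liam Harris: New York
  Heidi Anderson: Dublin
  Dave Brown: Vienna

Count: 1

1


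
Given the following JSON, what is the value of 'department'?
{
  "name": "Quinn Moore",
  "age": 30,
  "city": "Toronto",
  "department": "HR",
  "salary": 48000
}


Looking up field 'department'
Value: HR

HR


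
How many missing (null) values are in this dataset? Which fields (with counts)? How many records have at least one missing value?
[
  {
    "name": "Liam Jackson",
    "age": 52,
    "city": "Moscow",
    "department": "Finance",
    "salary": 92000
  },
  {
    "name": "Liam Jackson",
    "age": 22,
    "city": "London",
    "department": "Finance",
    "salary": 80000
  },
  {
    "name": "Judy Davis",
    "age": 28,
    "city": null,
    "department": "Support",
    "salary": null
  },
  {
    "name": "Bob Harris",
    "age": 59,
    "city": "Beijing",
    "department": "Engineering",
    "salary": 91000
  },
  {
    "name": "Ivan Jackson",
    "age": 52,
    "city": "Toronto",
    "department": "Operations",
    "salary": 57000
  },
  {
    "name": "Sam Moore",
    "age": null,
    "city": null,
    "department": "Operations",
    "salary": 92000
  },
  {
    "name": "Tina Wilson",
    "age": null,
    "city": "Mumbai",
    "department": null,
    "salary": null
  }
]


Checking for missing (null) values in 7 records:

  Liam Jackson: complete
  Liam Jackson: complete
  Judy Davis: city, salary
  Bob Harris: complete
  Ivan Jackson: complete
  Sam Moore: age, city
  Tina Wilson: age, department, salary

Per field:
  name: 0 missing
  age: 2 missing
  city: 2 missing
  department: 1 missing
  salary: 2 missing

Total missing values: 7
Records with any missing: 3

7 missing values (age: 2, city: 2, department: 1, salary: 2); 3 incomplete records


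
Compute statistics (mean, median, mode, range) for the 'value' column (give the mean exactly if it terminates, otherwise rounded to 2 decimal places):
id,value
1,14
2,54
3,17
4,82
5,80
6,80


Data: [14, 54, 17, 82, 80, 80]
Count: 6
Sum: 327
Mean: 327/6 = 54.5
Sorted: [14, 17, 54, 80, 80, 82]
Median: 67.0
Mode: 80 (2 times)
Range: 82 - 14 = 68
Min: 14, Max: 82

mean=54.5, median=67.0, mode=80, range=68


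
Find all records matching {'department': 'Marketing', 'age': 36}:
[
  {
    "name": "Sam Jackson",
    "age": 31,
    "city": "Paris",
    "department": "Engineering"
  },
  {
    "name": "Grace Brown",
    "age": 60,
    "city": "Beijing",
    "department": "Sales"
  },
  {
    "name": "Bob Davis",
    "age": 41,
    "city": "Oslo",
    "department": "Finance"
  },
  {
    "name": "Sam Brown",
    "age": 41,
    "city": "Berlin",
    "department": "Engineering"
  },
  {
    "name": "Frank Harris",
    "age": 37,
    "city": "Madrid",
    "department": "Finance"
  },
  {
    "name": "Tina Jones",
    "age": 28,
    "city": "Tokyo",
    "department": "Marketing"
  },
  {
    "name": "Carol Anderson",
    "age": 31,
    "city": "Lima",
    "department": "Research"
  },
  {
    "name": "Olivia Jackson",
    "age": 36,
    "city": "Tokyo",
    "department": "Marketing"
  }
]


Search criteria: {'department': 'Marketing', 'age': 36}

Checking 8 records:
  Sam Jackson: {department: Engineering, age: 31}
  Grace Brown: {department: Sales, age: 60}
  Bob Davis: {department: Finance, age: 41}
  Sam Brown: {department: Engineering, age: 41}
  Frank Harris: {department: Finance, age: 37}
  Tina Jones: {department: Marketing, age: 28}
  Carol Anderson: {department: Research, age: 31}
  Olivia Jackson: {department: Marketing, age: 36} <-- MATCH

Matches: ["Olivia Jackson"]

["Olivia Jackson"]


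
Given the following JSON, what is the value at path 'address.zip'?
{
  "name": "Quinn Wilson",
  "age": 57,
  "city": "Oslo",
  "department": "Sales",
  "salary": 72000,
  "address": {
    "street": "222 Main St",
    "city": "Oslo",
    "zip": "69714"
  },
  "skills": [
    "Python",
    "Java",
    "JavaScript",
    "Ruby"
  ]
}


Query: address.zip
Path: address -> zip
Value: 69714

69714


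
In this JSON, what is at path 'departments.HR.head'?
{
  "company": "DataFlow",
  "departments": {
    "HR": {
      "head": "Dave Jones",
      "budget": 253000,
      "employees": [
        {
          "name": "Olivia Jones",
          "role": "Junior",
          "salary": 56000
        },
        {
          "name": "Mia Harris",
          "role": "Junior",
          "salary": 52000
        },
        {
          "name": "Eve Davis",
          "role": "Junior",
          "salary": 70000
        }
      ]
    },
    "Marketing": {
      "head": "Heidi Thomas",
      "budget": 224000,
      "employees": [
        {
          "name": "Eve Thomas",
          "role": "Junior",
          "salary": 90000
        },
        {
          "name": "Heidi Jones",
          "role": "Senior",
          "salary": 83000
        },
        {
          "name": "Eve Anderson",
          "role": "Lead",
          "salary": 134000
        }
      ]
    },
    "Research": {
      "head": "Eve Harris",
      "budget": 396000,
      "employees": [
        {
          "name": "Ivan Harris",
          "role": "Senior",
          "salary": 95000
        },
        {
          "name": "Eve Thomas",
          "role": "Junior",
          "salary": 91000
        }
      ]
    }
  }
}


Path: departments.HR.head

Navigate:
  -> departments
  -> HR
  -> head = 'Dave Jones'

Dave Jones


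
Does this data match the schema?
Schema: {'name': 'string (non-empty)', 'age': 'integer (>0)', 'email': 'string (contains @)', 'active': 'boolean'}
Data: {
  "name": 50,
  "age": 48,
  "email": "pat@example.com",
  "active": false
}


Validating each field against schema:
  name: FAIL (50 is not a string)
  age: OK (positive integer)
  email: OK (string with @)
  active: OK (boolean)

Result: INVALID (1 error: name)

INVALID (1 error: name)


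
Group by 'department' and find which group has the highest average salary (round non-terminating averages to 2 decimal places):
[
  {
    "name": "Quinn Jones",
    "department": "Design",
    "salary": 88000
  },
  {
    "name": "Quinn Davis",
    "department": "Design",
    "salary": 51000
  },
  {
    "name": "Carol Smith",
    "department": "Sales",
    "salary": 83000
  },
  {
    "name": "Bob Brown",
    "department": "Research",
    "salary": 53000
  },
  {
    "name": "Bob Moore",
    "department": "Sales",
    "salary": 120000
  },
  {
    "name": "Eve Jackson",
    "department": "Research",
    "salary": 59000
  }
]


Group by: department

Groups:
  Design: 2 people, avg salary = 139000/2 = $69500
  Research: 2 people, avg salary = 112000/2 = $56000
  Sales: 2 people, avg salary = 203000/2 = $101500

Highest average salary: Sales ($101500)

Sales ($101500)


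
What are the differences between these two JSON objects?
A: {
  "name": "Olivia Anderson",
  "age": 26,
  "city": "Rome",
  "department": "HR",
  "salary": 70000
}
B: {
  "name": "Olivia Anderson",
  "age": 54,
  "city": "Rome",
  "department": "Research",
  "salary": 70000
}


Comparing each field (in key order):
  name: same
  age: DIFFERENT
  city: same
  department: DIFFERENT
  salary: same
Differences:
  age: 26 -> 54
  department: HR -> Research

2 field(s) changed

2 changes: age, department


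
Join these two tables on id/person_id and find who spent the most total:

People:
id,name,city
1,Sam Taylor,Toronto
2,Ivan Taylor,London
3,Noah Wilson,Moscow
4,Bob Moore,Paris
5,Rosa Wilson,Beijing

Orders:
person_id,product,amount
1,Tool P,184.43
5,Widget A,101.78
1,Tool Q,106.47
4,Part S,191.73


Join on: people.id = orders.person_id

Joined rows:
  Sam Taylor (Toronto) bought Tool P for $184.43
  Rosa Wilson (Beijing) bought Widget A for $101.78
  Sam Taylor (Toronto) bought Tool Q for $106.47
  Bob Moore (Paris) bought Part S for $191.73

Total per person:
  Sam Taylor: $290.90
  Bob Moore: $191.73
  Rosa Wilson: $101.78

Top spender: Sam Taylor ($290.90)

Sam Taylor ($290.90)


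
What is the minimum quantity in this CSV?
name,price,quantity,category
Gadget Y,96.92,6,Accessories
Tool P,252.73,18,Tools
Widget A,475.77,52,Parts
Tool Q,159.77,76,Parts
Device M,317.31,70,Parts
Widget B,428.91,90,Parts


Computing minimum quantity:
Values: [6, 18, 52, 76, 70, 90]
Min = 6

6


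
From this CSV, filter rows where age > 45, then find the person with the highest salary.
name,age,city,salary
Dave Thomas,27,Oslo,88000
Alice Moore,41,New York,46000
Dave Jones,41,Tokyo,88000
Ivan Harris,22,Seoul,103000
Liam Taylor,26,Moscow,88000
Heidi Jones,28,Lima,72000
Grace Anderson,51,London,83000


Filter: age > 45
Sort by: salary (descending)

Filtered records (1):
  Grace Anderson, age 51, salary $83000

Highest salary: Grace Anderson ($83000)

Grace Anderson


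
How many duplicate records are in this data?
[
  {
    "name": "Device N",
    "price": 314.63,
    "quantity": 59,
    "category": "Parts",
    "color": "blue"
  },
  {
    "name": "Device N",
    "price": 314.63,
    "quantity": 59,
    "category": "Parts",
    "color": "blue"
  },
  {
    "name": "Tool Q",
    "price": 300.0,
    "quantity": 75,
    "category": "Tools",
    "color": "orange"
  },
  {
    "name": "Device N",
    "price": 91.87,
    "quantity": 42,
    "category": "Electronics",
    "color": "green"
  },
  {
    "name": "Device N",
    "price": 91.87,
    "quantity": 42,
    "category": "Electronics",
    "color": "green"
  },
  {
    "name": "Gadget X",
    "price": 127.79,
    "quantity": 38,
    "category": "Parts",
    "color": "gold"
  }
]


Checking 6 records for duplicates:

  Row 1: Device N ($314.63, qty 59)
  Row 2: Device N ($314.63, qty 59) <-- DUPLICATE
  Row 3: Tool Q ($300.0, qty 75)
  Row 4: Device N ($91.87, qty 42)
  Row 5: Device N ($91.87, qty 42) <-- DUPLICATE
  Row 6: Gadget X ($127.79, qty 38)

Duplicates found: 2
Unique records: 4

2 duplicates, 4 unique


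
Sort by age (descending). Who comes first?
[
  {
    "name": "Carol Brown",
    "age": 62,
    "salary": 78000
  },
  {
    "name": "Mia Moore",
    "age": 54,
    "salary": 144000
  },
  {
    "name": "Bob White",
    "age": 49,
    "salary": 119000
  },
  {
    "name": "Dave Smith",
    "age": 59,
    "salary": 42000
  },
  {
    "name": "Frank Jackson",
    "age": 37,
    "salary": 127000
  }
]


Sort by: age (descending)

Sorted order:
  1. Carol Brown (age = 62)
  2. Dave Smith (age = 59)
  3. Mia Moore (age = 54)
  4. Bob White (age = 49)
  5. Frank Jackson (age = 37)

First: Carol Brown

Carol Brown


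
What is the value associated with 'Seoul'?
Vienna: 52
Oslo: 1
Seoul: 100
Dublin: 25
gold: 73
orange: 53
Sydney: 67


Looking up key 'Seoul'
Value: 100

100


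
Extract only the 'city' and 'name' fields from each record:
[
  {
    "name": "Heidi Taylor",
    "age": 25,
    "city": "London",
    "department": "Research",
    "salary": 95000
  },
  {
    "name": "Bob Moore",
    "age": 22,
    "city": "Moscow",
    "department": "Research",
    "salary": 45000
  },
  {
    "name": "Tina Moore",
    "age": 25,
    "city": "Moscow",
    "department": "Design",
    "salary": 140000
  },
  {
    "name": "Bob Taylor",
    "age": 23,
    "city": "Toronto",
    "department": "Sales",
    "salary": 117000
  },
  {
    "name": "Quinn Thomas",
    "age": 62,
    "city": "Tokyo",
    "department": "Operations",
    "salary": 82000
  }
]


Original: 5 records with fields: name, age, city, department, salary
Keep: ['city', 'name']
Drop: ['age', 'department', 'salary']
Result: 5 records, 2 fields each

[
  {
    "city": "London",
    "name": "Heidi Taylor"
  },
  {
    "city": "Moscow",
    "name": "Bob Moore"
  },
  {
    "city": "Moscow",
    "name": "Tina Moore"
  },
  {
    "city": "Toronto",
    "name": "Bob Taylor"
  },
  {
    "city": "Tokyo",
    "name": "Quinn Thomas"
  }
]


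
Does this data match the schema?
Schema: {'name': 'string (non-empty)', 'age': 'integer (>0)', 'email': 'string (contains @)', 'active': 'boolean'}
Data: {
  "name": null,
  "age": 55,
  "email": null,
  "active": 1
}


Validating each field against schema:
  name: FAIL (null is not a string)
  age: OK (positive integer)
  email: FAIL (null is not a string)
  active: FAIL (1 is not a boolean)

Result: INVALID (3 errors: name, email, active)

INVALID (3 errors: name, email, active)


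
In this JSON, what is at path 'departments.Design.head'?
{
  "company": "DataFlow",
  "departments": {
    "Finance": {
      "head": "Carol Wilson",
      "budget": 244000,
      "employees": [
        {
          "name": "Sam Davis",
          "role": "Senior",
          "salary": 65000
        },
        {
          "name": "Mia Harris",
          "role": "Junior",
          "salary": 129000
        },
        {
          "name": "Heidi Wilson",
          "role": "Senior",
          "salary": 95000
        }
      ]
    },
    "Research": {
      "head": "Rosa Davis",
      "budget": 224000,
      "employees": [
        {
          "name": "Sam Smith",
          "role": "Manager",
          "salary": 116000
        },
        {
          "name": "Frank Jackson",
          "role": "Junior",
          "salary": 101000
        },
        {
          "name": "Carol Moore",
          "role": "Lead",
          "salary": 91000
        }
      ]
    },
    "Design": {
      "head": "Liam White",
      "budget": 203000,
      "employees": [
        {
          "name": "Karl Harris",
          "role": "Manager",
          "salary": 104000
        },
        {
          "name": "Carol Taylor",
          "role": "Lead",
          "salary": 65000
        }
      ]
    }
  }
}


Path: departments.Design.head

Navigate:
  -> departments
  -> Design
  -> head = 'Liam White'

Liam White


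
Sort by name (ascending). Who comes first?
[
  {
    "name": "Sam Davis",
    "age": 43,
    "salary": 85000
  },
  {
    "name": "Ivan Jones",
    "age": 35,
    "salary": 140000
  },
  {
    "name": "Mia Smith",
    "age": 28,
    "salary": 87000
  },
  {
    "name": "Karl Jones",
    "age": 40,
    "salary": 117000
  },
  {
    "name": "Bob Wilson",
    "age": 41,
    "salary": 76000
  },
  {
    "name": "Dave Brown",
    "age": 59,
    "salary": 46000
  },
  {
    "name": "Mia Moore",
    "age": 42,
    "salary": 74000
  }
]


Sort by: name (ascending)

Sorted order:
  1. Bob Wilson (name = Bob Wilson)
  2. Dave Brown (name = Dave Brown)
  3. Ivan Jones (name = Ivan Jones)
  4. Karl Jones (name = Karl Jones)
  5. Mia Moore (name = Mia Moore)
  6. Mia Smith (name = Mia Smith)
  7. Sam Davis (name = Sam Davis)

First: Bob Wilson

Bob Wilson


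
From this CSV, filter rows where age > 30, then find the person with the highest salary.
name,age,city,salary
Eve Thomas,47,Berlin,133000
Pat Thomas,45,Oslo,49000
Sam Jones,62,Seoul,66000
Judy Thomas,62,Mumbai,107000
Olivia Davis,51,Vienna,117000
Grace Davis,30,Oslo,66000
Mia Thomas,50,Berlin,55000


Filter: age > 30
Sort by: salary (descending)

Filtered records (6):
  Eve Thomas, age 47, salary $133000
  Olivia Davis, age 51, salary $117000
  Judy Thomas, age 62, salary $107000
  Sam Jones, age 62, salary $66000
  Mia Thomas, age 50, salary $55000
  Pat Thomas, age 45, salary $49000

Highest salary: Eve Thomas ($133000)

Eve Thomas


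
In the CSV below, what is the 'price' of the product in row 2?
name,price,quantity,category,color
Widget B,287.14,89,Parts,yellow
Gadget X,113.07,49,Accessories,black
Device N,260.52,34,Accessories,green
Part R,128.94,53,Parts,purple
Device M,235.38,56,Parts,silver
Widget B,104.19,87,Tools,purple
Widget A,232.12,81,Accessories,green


Query: Row 2 ('Gadget X'), column 'price'
Value: 113.07

113.07


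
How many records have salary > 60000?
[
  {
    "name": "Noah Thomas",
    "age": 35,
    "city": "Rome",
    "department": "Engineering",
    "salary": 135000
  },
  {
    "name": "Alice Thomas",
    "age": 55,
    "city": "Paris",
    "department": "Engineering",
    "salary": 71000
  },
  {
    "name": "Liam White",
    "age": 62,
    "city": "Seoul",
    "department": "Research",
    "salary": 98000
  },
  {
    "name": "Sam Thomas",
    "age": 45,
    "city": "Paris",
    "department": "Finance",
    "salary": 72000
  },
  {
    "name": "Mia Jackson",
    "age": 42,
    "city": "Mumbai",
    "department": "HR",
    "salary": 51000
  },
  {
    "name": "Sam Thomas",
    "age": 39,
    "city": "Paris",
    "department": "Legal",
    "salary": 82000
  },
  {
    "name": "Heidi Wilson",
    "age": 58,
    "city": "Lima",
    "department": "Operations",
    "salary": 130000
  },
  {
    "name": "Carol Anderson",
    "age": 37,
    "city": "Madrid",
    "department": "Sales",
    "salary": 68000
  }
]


Data: 8 records
Condition: salary > 60000

Checking each record:
  Noah Thomas: 135000 MATCH
  Alice Thomas: 71000 MATCH
  Liam White: 98000 MATCH
  Sam Thomas: 72000 MATCH
  Mia Jackson: 51000
  Sam Thomas: 82000 MATCH
  Heidi Wilson: 130000 MATCH
  Carol Anderson: 68000 MATCH

Count: 7

7


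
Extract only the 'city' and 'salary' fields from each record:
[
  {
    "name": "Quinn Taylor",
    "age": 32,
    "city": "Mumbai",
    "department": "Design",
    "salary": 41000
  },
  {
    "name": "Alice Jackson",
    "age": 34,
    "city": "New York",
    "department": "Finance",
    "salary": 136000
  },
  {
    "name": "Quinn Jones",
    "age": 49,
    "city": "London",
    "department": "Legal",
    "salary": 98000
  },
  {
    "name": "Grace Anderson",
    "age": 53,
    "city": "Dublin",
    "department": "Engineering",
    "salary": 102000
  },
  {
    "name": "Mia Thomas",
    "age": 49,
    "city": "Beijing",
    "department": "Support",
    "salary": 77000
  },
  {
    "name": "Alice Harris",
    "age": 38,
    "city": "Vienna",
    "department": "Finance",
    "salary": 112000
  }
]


Original: 6 records with fields: name, age, city, department, salary
Keep: ['city', 'salary']
Drop: ['name', 'age', 'department']
Result: 6 records, 2 fields each

[
  {
    "city": "Mumbai",
    "salary": 41000
  },
  {
    "city": "New York",
    "salary": 136000
  },
  {
    "city": "London",
    "salary": 98000
  },
  {
    "city": "Dublin",
    "salary": 102000
  },
  {
    "city": "Beijing",
    "salary": 77000
  },
  {
    "city": "Vienna",
    "salary": 112000
  }
]


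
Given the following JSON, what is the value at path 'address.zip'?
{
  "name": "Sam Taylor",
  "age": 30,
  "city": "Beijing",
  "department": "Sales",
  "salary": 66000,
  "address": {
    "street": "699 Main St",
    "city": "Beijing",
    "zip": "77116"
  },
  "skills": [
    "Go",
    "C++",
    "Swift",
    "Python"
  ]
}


Query: address.zip
Path: address -> zip
Value: 77116

77116


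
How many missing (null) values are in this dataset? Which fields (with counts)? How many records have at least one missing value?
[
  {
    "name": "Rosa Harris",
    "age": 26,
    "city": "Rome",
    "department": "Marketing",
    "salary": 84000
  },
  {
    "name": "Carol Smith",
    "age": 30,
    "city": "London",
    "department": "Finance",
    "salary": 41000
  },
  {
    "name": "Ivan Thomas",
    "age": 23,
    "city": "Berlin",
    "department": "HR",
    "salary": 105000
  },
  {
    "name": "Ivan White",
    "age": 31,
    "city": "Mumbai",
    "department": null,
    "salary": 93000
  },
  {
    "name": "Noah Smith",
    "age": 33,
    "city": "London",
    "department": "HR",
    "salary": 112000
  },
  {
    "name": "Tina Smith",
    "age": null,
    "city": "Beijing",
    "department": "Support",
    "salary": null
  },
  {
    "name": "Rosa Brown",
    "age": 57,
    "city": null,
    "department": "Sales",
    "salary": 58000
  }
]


Checking for missing (null) values in 7 records:

  Rosa Harris: complete
  Carol Smith: complete
  Ivan Thomas: complete
  Ivan White: department
  Noah Smith: complete
  Tina Smith: age, salary
  Rosa Brown: city

Per field:
  name: 0 missing
  age: 1 missing
  city: 1 missing
  department: 1 missing
  salary: 1 missing

Total missing values: 4
Records with any missing: 3

4 missing values (age: 1, city: 1, department: 1, salary: 1); 3 incomplete records


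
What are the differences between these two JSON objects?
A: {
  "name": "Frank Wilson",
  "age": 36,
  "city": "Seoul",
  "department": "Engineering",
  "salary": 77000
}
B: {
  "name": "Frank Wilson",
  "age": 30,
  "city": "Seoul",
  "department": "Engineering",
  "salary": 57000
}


Comparing each field (in key order):
  name: same
  age: DIFFERENT
  city: same
  department: same
  salary: DIFFERENT
Differences:
  age: 36 -> 30
  salary: 77000 -> 57000

2 field(s) changed

2 changes: age, salary


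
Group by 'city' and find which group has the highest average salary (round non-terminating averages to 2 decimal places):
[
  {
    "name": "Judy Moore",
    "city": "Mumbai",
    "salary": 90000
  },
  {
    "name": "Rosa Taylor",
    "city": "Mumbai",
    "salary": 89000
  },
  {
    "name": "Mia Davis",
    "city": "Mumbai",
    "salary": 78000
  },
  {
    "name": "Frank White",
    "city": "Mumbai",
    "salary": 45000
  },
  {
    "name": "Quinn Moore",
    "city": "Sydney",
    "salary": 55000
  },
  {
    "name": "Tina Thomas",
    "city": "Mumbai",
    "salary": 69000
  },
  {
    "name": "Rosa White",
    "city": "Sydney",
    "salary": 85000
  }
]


Group by: city

Groups:
  Mumbai: 5 people, avg salary = 371000/5 = $74200
  Sydney: 2 people, avg salary = 140000/2 = $70000

Highest average salary: Mumbai ($74200)

Mumbai ($74200)


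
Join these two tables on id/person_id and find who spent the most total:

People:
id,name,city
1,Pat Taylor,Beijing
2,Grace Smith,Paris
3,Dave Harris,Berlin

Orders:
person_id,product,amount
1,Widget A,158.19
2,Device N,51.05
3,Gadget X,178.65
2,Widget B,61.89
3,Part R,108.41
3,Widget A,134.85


Join on: people.id = orders.person_id

Joined rows:
  Pat Taylor (Beijing) bought Widget A for $158.19
  Grace Smith (Paris) bought Device N for $51.05
  Dave Harris (Berlin) bought Gadget X for $178.65
  Grace Smith (Paris) bought Widget B for $61.89
  Dave Harris (Berlin) bought Part R for $108.41
  Dave Harris (Berlin) bought Widget A for $134.85

Total per person:
  Dave Harris: $421.91
  Pat Taylor: $158.19
  Grace Smith: $112.94

Top spender: Dave Harris ($421.91)

Dave Harris ($421.91)


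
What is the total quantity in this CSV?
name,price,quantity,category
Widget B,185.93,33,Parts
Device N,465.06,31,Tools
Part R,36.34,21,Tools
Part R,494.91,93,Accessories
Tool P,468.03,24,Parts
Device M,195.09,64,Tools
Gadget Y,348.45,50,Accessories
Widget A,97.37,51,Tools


Computing total quantity:
Values: [33, 31, 21, 93, 24, 64, 50, 51]
Sum = 367

367


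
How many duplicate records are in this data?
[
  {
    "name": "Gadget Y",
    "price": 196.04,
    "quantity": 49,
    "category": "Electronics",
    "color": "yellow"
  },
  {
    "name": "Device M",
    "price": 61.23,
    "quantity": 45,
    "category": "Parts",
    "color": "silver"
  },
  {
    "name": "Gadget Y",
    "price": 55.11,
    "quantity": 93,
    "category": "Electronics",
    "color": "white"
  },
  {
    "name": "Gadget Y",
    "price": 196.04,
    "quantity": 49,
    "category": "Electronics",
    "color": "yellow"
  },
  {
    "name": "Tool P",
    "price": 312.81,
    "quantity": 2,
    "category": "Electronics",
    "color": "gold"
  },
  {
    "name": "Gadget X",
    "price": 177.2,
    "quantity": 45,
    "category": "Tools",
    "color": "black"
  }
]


Checking 6 records for duplicates:

  Row 1: Gadget Y ($196.04, qty 49)
  Row 2: Device M ($61.23, qty 45)
  Row 3: Gadget Y ($55.11, qty 93)
  Row 4: Gadget Y ($196.04, qty 49) <-- DUPLICATE
  Row 5: Tool P ($312.81, qty 2)
  Row 6: Gadget X ($177.2, qty 45)

Duplicates found: 1
Unique records: 5

1 duplicates, 5 unique


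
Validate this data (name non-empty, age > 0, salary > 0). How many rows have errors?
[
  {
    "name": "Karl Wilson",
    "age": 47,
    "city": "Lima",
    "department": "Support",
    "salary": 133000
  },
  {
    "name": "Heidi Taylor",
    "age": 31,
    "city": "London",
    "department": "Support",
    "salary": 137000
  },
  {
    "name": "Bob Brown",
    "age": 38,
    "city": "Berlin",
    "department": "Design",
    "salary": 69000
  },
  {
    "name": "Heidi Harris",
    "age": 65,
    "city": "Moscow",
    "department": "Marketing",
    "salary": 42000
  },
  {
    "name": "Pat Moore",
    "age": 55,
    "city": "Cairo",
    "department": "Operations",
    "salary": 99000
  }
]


Validating 5 records:
Rules: name non-empty, age > 0, salary > 0

  Row 1 (Karl Wilson): OK
  Row 2 (Heidi Taylor): OK
  Row 3 (Bob Brown): OK
  Row 4 (Heidi Harris): OK
  Row 5 (Pat Moore): OK

Total errors: 0

0 errors


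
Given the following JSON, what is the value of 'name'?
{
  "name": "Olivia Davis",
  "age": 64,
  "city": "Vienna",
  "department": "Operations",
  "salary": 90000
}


Looking up field 'name'
Value: Olivia Davis

Olivia Davis


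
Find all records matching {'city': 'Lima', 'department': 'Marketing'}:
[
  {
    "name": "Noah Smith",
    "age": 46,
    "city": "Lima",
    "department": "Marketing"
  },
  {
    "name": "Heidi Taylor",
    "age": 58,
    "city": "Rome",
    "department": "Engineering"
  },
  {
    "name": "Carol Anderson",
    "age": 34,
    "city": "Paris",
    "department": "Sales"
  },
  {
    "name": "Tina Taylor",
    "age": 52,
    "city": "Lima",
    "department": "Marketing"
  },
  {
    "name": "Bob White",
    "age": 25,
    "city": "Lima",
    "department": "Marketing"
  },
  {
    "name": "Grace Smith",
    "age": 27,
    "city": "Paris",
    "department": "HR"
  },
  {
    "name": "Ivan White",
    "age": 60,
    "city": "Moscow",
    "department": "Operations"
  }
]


Search criteria: {'city': 'Lima', 'department': 'Marketing'}

Checking 7 records:
  Noah Smith: {city: Lima, department: Marketing} <-- MATCH
  Heidi Taylor: {city: Rome, department: Engineering}
  Carol Anderson: {city: Paris, department: Sales}
  Tina Taylor: {city: Lima, department: Marketing} <-- MATCH
  Bob White: {city: Lima, department: Marketing} <-- MATCH
  Grace Smith: {city: Paris, department: HR}
  Ivan White: {city: Moscow, department: Operations}

Matches: ["Noah Smith", "Tina Taylor", "Bob White"]

["Noah Smith", "Tina Taylor", "Bob White"]


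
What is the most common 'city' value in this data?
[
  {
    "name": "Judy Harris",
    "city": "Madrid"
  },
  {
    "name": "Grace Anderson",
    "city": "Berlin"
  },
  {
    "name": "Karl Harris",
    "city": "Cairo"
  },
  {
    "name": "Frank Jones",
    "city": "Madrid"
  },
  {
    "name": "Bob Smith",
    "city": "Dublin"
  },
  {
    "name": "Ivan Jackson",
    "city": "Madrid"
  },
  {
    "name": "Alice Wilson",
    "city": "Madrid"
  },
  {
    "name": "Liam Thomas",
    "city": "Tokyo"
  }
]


Counting 'city' values across 8 records:

  Madrid: 4 ####
  Berlin: 1 #
  Cairo: 1 #
  Dublin: 1 #
  Tokyo: 1 #

Most common: Madrid (4 times)

Madrid (4 times)


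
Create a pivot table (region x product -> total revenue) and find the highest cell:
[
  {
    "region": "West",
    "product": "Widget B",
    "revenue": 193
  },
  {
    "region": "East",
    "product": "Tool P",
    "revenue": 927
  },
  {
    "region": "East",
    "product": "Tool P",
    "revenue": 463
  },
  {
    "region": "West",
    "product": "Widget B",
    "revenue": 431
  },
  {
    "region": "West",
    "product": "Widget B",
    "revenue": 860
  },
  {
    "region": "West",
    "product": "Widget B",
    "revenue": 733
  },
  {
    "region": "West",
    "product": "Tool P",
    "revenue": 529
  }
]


Pivot: region (rows) x product (columns) -> total revenue

     Tool P        Widget B    
East          1390             0  
West           529          2217  

Highest: West / Widget B = $2217

West / Widget B = $2217


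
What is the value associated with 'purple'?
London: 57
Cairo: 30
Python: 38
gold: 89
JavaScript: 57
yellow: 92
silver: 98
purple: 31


Looking up key 'purple'
Value: 31

31


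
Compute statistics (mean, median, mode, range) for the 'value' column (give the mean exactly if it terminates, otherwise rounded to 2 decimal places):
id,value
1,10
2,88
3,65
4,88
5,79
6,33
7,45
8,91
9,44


Data: [10, 88, 65, 88, 79, 33, 45, 91, 44]
Count: 9
Sum: 543
Mean: 543/9 ≈ 60.33 (rounded to 2 decimal places)
Sorted: [10, 33, 44, 45, 65, 79, 88, 88, 91]
Median: 65.0
Mode: 88 (2 times)
Range: 91 - 10 = 81
Min: 10, Max: 91

mean≈60.33, median=65.0, mode=88, range=81


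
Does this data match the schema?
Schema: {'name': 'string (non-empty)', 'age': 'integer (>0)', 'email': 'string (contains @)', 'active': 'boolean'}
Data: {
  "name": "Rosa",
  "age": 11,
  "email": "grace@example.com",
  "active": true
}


Validating each field against schema:
  name: OK (non-empty string)
  age: OK (positive integer)
  email: OK (string with @)
  active: OK (boolean)

Result: VALID

VALID


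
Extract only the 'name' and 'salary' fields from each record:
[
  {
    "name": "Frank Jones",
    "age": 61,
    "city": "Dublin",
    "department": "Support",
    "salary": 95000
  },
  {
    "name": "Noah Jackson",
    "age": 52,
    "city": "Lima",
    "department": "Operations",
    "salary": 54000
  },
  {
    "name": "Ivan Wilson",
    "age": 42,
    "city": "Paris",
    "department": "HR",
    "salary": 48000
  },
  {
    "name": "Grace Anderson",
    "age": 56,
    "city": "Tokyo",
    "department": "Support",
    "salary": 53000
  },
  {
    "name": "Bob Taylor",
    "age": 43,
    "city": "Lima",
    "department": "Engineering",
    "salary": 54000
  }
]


Original: 5 records with fields: name, age, city, department, salary
Keep: ['name', 'salary']
Drop: ['age', 'city', 'department']
Result: 5 records, 2 fields each

[
  {
    "name": "Frank Jones",
    "salary": 95000
  },
  {
    "name": "Noah Jackson",
    "salary": 54000
  },
  {
    "name": "Ivan Wilson",
    "salary": 48000
  },
  {
    "name": "Grace Anderson",
    "salary": 53000
  },
  {
    "name": "Bob Taylor",
    "salary": 54000
  }
]


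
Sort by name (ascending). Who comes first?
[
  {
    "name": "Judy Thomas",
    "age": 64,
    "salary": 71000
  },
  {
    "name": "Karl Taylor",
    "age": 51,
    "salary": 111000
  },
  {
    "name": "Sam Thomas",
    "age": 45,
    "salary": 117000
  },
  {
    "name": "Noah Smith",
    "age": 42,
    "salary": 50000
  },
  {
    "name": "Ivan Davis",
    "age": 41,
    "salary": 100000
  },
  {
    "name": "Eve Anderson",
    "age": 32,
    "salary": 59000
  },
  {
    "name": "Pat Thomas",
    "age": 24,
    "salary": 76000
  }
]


Sort by: name (ascending)

Sorted order:
  1. Eve Anderson (name = Eve Anderson)
  2. Ivan Davis (name = Ivan Davis)
  3. Judy Thomas (name = Judy Thomas)
  4. Karl Taylor (name = Karl Taylor)
  5. Noah Smith (name = Noah Smith)
  6. Pat Thomas (name = Pat Thomas)
  7. Sam Thomas (name = Sam Thomas)

First: Eve Anderson

Eve Anderson


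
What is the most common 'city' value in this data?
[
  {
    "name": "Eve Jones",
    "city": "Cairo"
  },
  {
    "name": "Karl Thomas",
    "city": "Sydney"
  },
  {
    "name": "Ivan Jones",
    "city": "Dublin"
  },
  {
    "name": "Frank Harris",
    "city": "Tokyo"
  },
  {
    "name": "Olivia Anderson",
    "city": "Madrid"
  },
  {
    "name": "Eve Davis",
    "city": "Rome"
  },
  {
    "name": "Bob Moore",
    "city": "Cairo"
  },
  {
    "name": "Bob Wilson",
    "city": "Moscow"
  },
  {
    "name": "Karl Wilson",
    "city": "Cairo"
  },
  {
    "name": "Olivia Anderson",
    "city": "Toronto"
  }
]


Counting 'city' values across 10 records:

  Cairo: 3 ###
  Sydney: 1 #
  Dublin: 1 #
  Tokyo: 1 #
  Madrid: 1 #
  Rome: 1 #
  Moscow: 1 #
  Toronto: 1 #

Most common: Cairo (3 times)

Cairo (3 times)


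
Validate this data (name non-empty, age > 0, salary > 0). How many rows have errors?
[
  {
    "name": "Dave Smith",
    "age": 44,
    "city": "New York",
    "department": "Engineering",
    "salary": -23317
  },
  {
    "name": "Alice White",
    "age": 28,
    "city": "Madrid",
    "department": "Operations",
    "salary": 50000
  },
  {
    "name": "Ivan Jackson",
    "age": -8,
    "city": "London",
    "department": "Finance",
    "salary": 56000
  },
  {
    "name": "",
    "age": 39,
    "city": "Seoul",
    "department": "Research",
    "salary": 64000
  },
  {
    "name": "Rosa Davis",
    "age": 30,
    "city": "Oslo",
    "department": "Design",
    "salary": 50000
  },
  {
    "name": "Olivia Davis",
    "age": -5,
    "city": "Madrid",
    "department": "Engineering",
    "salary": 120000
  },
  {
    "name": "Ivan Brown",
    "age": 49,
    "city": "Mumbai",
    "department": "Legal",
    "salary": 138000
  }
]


Validating 7 records:
Rules: name non-empty, age > 0, salary > 0

  Row 1 (Dave Smith): negative salary: -23317
  Row 2 (Alice White): OK
  Row 3 (Ivan Jackson): negative age: -8
  Row 4 (???): empty name
  Row 5 (Rosa Davis): OK
  Row 6 (Olivia Davis): negative age: -5
  Row 7 (Ivan Brown): OK

Total errors: 4

4 errors


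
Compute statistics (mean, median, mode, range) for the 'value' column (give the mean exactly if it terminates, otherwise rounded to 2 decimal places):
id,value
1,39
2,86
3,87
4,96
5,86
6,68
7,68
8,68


Data: [39, 86, 87, 96, 86, 68, 68, 68]
Count: 8
Sum: 598
Mean: 598/8 = 74.75
Sorted: [39, 68, 68, 68, 86, 86, 87, 96]
Median: 77.0
Mode: 68 (3 times)
Range: 96 - 39 = 57
Min: 39, Max: 96

mean=74.75, median=77.0, mode=68, range=57


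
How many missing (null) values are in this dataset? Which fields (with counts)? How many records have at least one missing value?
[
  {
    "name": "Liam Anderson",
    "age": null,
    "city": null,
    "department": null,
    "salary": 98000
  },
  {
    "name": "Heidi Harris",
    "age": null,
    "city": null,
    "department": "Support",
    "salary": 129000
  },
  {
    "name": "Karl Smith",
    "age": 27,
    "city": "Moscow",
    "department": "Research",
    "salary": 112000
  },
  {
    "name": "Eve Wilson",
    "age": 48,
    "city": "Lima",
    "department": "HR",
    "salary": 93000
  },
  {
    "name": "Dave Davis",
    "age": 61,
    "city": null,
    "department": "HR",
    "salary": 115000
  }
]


Checking for missing (null) values in 5 records:

  Liam Anderson: age, city, department
  Heidi Harris: age, city
  Karl Smith: complete
  Eve Wilson: complete
  Dave Davis: city

Per field:
  name: 0 missing
  age: 2 missing
  city: 3 missing
  department: 1 missing
  salary: 0 missing

Total missing values: 6
Records with any missing: 3

6 missing values (age: 2, city: 3, department: 1); 3 incomplete records


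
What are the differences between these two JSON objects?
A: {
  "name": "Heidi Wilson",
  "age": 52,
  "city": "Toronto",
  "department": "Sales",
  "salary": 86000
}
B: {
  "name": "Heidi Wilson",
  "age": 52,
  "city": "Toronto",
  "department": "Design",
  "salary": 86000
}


Comparing each field (in key order):
  name: same
  age: same
  city: same
  department: DIFFERENT
  salary: same
Differences:
  department: Sales -> Design

1 field(s) changed

1 change: department


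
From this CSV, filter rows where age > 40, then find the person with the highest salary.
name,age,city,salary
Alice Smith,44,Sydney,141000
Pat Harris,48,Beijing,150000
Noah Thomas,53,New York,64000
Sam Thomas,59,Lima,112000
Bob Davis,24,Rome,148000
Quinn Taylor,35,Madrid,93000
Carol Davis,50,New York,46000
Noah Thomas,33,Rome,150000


Filter: age > 40
Sort by: salary (descending)

Filtered records (5):
  Pat Harris, age 48, salary $150000
  Alice Smith, age 44, salary $141000
  Sam Thomas, age 59, salary $112000
  Noah Thomas, age 53, salary $64000
  Carol Davis, age 50, salary $46000

Highest salary: Pat Harris ($150000)

Pat Harris


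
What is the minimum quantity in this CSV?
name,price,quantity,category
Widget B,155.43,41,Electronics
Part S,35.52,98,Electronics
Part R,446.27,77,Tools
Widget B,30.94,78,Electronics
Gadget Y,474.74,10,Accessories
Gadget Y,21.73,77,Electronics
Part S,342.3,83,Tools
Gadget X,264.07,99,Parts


Computing minimum quantity:
Values: [41, 98, 77, 78, 10, 77, 83, 99]
Min = 10

10


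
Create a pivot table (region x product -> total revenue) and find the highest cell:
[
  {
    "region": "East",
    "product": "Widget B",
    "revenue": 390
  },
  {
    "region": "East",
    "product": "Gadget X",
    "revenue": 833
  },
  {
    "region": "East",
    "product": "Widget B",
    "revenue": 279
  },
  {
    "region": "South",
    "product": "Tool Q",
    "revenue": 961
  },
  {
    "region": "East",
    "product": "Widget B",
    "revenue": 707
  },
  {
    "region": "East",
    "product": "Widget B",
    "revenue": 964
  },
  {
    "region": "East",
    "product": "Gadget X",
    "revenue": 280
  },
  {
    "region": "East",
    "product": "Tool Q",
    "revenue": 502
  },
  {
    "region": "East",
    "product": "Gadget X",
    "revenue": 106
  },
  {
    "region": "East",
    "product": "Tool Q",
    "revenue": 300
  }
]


Pivot: region (rows) x product (columns) -> total revenue

     Gadget X      Tool Q        Widget B    
East          1219           802          2340  
South            0           961             0  

Highest: East / Widget B = $2340

East / Widget B = $2340


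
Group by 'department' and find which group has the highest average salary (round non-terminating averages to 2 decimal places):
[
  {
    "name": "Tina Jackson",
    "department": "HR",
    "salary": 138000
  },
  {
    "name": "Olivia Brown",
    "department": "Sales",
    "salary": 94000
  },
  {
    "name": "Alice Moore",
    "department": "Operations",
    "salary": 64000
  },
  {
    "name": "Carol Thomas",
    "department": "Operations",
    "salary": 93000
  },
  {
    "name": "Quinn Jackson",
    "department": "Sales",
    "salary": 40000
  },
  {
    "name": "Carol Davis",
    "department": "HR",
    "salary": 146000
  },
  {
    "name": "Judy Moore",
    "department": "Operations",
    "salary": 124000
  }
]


Group by: department

Groups:
  HR: 2 people, avg salary = 284000/2 = $142000
  Operations: 3 people, avg salary = 281000/3 ≈ $93666.67
  Sales: 2 people, avg salary = 134000/2 = $67000

Highest average salary: HR ($142000)

HR ($142000)
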